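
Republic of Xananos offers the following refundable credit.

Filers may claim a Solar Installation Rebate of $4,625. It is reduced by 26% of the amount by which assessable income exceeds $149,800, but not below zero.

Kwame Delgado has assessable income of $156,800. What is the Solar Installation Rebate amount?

Solar Installation Rebate: 26% of the $7,000 excess over $149,800 is $1,820; credit = $4,625 − $1,820 = $2,805.

$2,805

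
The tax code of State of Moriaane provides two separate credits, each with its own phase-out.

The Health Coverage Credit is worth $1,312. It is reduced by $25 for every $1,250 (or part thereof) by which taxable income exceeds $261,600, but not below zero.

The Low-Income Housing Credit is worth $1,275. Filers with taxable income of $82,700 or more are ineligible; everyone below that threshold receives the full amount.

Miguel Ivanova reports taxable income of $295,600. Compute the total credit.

Health Coverage Credit: income exceeds $261,600 by $34,000, which is 28 full-or-partial $1,250 increments; reduction = 28 × $25 = $700, leaving $612.
Low-Income Housing Credit: $295,600 meets or exceeds the $82,700 cutoff, so the credit is $0.
Total: $612 + $0 = $612.

$612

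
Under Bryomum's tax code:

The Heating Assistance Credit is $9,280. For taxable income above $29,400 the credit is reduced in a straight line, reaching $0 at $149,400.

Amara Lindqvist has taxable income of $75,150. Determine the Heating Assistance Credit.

Heating Assistance Credit: $75,150 is $45,750 into a $120,000 phase-out range, leaving 74,250/120,000 of the credit: $9,280 × 74,250/120,000 = $5,742.

$5,742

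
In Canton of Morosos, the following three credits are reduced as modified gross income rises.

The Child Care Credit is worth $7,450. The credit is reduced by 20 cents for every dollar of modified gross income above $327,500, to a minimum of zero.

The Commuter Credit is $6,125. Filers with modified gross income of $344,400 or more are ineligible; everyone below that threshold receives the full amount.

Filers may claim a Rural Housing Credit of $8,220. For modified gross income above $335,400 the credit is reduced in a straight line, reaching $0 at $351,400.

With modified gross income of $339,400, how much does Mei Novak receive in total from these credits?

$17,360

Child Care Credit: 20% of the $11,900 excess over $327,500 is $2,380; credit = $7,450 − $2,380 = $5,070.
Commuter Credit: $339,400 is below the $344,400 cutoff, so the full $6,125 applies.
Rural Housing Credit: $339,400 is $4,000 into a $16,000 phase-out range, leaving 12,000/16,000 of the credit: $8,220 × 12,000/16,000 = $6,165.
Total: $5,070 + $6,125 + $6,165 = $17,360.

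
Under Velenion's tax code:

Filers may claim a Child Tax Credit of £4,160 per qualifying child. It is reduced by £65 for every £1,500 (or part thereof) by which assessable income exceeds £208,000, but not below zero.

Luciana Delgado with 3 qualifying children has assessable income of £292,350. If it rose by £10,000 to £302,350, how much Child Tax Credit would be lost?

At £292,350 — base = 3 × £4,160 = £12,480. income exceeds £208,000 by £84,350, which is 57 full-or-partial £1,500 increments; reduction = 57 × £65 = £3,705, leaving £8,775.
At £302,350 — base = 3 × £4,160 = £12,480. income exceeds £208,000 by £94,350, which is 63 full-or-partial £1,500 increments; reduction = 63 × £65 = £4,095, leaving £8,385.
Lost: £8,775 − £8,385 = £390.

£390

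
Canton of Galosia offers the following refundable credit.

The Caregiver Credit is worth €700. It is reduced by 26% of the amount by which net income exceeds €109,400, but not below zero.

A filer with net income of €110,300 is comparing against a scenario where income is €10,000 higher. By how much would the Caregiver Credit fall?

At €110,300 — 26% of the €900 excess over €109,400 is €234; credit = €700 − €234 = €466.
At €120,300 — 26% of the €10,900 excess over €109,400 is €2,834 ≥ base, so the credit is €0.
Lost: €466 − €0 = €466.

€466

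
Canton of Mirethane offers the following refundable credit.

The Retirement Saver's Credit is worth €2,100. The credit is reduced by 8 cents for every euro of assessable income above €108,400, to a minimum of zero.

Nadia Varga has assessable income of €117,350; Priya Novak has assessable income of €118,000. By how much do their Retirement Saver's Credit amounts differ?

Nadia (€117,350): Retirement Saver's Credit: 8% of the €8,950 excess over €108,400 is €716; credit = €2,100 − €716 = €1,384.
Priya (€118,000): Retirement Saver's Credit: 8% of the €9,600 excess over €108,400 is €768; credit = €2,100 − €768 = €1,332.
Difference: |€1,384 − €1,332| = €52.

€52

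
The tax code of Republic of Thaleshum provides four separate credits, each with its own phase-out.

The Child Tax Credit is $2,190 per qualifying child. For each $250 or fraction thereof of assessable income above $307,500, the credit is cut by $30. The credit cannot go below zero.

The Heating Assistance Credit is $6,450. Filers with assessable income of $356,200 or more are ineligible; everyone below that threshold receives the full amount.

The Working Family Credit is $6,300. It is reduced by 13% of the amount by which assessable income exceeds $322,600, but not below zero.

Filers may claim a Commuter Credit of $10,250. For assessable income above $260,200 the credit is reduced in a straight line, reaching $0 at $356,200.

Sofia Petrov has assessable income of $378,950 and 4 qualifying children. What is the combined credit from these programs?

$180

Child Tax Credit: base = 4 × $2,190 = $8,760. income exceeds $307,500 by $71,450, which is 286 full-or-partial $250 increments; reduction = 286 × $30 = $8,580, leaving $180.
Heating Assistance Credit: $378,950 meets or exceeds the $356,200 cutoff, so the credit is $0.
Working Family Credit: 13% of the $56,350 excess over $322,600 is $7,325.50 ≥ base, so the credit is $0.
Commuter Credit: $378,950 is at or above $356,200, so the credit is $0.
Total: $180 + $0 + $0 + $0 = $180.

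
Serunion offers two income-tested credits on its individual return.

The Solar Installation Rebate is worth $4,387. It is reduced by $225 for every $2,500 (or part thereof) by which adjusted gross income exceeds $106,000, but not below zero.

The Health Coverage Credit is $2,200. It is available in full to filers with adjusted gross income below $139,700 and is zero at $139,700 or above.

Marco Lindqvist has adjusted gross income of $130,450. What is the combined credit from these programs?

$4,337

Solar Installation Rebate: income exceeds $106,000 by $24,450, which is 10 full-or-partial $2,500 increments; reduction = 10 × $225 = $2,250, leaving $2,137.
Health Coverage Credit: $130,450 is below the $139,700 cutoff, so the full $2,200 applies.
Total: $2,137 + $2,200 = $4,337.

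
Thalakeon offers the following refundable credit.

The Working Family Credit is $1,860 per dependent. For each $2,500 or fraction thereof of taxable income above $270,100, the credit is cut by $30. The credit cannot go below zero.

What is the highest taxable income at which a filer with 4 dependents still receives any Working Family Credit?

Full credit = 4 × $1,860 = $7,440.
After 247 increments the reduction is 247 × $30 = $7,410, leaving $30; one more increment wipes it out. Increment 247 ends at excess 247 × $2,500 = $617,500, so the highest qualifying income is $270,100 + $617,500 = $887,600.

$887,600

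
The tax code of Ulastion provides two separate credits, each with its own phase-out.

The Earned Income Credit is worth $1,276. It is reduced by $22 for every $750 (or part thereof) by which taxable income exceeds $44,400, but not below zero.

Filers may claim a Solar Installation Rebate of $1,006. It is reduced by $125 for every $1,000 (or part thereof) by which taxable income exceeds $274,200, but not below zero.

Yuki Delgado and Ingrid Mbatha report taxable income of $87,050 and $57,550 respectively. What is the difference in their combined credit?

Yuki ($87,050): Earned Income Credit: income exceeds $44,400 by $42,650, which is 57 full-or-partial $750 increments; reduction = 57 × $22 = $1,254, leaving $22. Solar Installation Rebate: $87,050 is at or below the $274,200 threshold, so the full $1,006 applies. total $22 + $1,006 = $1,028
Ingrid ($57,550): Earned Income Credit: income exceeds $44,400 by $13,150, which is 18 full-or-partial $750 increments; reduction = 18 × $22 = $396, leaving $880. Solar Installation Rebate: $57,550 is at or below the $274,200 threshold, so the full $1,006 applies. total $880 + $1,006 = $1,886
Difference: |$1,028 − $1,886| = $858.

$858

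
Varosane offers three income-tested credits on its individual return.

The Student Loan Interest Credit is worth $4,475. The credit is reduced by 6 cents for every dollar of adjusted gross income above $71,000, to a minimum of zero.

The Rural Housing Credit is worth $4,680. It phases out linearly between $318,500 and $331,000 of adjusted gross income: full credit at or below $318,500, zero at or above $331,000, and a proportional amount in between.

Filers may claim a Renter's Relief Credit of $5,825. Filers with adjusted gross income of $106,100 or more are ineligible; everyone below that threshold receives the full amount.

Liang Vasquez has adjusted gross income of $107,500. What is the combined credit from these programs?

Student Loan Interest Credit: 6% of the $36,500 excess over $71,000 is $2,190; credit = $4,475 − $2,190 = $2,285.
Rural Housing Credit: $107,500 is at or below the $318,500 threshold, so the full $4,680 applies.
Renter's Relief Credit: $107,500 meets or exceeds the $106,100 cutoff, so the credit is $0.
Total: $2,285 + $4,680 + $0 = $6,965.

$6,965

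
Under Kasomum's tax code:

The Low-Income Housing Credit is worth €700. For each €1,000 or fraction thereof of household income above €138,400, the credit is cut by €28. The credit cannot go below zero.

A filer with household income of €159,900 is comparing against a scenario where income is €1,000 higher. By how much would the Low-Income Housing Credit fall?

€28

At €159,900 — income exceeds €138,400 by €21,500, which is 22 full-or-partial €1,000 increments; reduction = 22 × €28 = €616, leaving €84.
At €160,900 — income exceeds €138,400 by €22,500, which is 23 full-or-partial €1,000 increments; reduction = 23 × €28 = €644, leaving €56.
Lost: €84 − €56 = €28.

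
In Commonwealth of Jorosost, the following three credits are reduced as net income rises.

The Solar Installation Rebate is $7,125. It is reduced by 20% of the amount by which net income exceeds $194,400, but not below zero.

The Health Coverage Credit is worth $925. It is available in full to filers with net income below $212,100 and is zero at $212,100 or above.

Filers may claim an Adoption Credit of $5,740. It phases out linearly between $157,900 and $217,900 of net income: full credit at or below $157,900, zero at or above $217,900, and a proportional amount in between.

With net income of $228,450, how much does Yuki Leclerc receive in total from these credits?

$315

Solar Installation Rebate: 20% of the $34,050 excess over $194,400 is $6,810; credit = $7,125 − $6,810 = $315.
Health Coverage Credit: $228,450 meets or exceeds the $212,100 cutoff, so the credit is $0.
Adoption Credit: $228,450 is at or above $217,900, so the credit is $0.
Total: $315 + $0 + $0 = $315.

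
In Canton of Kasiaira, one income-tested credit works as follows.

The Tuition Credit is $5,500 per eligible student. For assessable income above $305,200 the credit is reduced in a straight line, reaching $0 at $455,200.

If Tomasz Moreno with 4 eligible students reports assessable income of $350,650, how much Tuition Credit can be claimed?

Tuition Credit: base = 4 × $5,500 = $22,000. $350,650 is $45,450 into a $150,000 phase-out range, leaving 104,550/150,000 of the credit: $22,000 × 104,550/150,000 = $15,334.

$15,334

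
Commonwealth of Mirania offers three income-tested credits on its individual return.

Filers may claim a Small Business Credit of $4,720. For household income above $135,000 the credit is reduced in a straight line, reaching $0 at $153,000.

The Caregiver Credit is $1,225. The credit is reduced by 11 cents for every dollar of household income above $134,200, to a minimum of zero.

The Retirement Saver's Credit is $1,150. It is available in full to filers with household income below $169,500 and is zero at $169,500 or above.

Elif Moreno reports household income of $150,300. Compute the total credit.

$1,858

Small Business Credit: $150,300 is $15,300 into a $18,000 phase-out range, leaving 2,700/18,000 of the credit: $4,720 × 2,700/18,000 = $708.
Caregiver Credit: 11% of the $16,100 excess over $134,200 is $1,771 ≥ base, so the credit is $0.
Retirement Saver's Credit: $150,300 is below the $169,500 cutoff, so the full $1,150 applies.
Total: $708 + $0 + $1,150 = $1,858.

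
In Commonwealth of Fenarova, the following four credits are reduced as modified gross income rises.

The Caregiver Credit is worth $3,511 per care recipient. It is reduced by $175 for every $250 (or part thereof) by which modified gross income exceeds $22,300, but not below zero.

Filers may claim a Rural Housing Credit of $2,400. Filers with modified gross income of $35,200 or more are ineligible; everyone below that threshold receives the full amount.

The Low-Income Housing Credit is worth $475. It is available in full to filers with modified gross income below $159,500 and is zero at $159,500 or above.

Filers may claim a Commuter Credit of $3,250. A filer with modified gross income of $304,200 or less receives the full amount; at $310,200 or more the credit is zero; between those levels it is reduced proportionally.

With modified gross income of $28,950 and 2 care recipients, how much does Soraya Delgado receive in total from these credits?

Caregiver Credit: base = 2 × $3,511 = $7,022. income exceeds $22,300 by $6,650, which is 27 full-or-partial $250 increments; reduction = 27 × $175 = $4,725, leaving $2,297.
Rural Housing Credit: $28,950 is below the $35,200 cutoff, so the full $2,400 applies.
Low-Income Housing Credit: $28,950 is below the $159,500 cutoff, so the full $475 applies.
Commuter Credit: $28,950 is at or below the $304,200 threshold, so the full $3,250 applies.
Total: $2,297 + $2,400 + $475 + $3,250 = $8,422.

$8,422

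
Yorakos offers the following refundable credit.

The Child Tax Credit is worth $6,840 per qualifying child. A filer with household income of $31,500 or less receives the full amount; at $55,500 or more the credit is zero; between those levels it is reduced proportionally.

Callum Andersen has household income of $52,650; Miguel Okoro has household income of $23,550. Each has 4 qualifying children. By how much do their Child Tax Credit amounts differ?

Callum ($52,650): Child Tax Credit: base = 4 × $6,840 = $27,360. $52,650 is $21,150 into a $24,000 phase-out range, leaving 2,850/24,000 of the credit: $27,360 × 2,850/24,000 = $3,249.
Miguel ($23,550): Child Tax Credit: base = 4 × $6,840 = $27,360. $23,550 is at or below the $31,500 threshold, so the full $27,360 applies.
Difference: |$3,249 − $27,360| = $24,111.

$24,111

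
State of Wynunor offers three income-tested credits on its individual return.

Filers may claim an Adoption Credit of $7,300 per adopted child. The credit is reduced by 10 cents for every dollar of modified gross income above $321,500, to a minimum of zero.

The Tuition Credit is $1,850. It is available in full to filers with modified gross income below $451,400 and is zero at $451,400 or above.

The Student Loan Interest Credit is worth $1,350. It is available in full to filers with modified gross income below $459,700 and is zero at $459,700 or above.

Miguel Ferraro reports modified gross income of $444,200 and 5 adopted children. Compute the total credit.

$27,430

Adoption Credit: base = 5 × $7,300 = $36,500. 10% of the $122,700 excess over $321,500 is $12,270; credit = $36,500 − $12,270 = $24,230.
Tuition Credit: $444,200 is below the $451,400 cutoff, so the full $1,850 applies.
Student Loan Interest Credit: $444,200 is below the $459,700 cutoff, so the full $1,350 applies.
Total: $24,230 + $1,850 + $1,350 = $27,430.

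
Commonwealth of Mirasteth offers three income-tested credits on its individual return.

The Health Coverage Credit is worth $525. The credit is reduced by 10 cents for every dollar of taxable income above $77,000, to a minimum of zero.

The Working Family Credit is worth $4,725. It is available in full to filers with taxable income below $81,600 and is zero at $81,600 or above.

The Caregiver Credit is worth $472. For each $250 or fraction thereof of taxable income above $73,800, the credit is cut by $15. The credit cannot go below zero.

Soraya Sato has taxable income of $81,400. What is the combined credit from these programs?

$4,817

Health Coverage Credit: 10% of the $4,400 excess over $77,000 is $440; credit = $525 − $440 = $85.
Working Family Credit: $81,400 is below the $81,600 cutoff, so the full $4,725 applies.
Caregiver Credit: income exceeds $73,800 by $7,600, which is 31 full-or-partial $250 increments; reduction = 31 × $15 = $465, leaving $7.
Total: $85 + $4,725 + $7 = $4,817.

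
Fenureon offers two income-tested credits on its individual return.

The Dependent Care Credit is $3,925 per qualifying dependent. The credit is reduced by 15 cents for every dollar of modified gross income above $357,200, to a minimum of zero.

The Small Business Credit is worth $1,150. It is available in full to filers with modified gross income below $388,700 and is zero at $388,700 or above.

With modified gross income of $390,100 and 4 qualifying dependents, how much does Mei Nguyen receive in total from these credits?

$10,765

Dependent Care Credit: base = 4 × $3,925 = $15,700. 15% of the $32,900 excess over $357,200 is $4,935; credit = $15,700 − $4,935 = $10,765.
Small Business Credit: $390,100 meets or exceeds the $388,700 cutoff, so the credit is $0.
Total: $10,765 + $0 = $10,765.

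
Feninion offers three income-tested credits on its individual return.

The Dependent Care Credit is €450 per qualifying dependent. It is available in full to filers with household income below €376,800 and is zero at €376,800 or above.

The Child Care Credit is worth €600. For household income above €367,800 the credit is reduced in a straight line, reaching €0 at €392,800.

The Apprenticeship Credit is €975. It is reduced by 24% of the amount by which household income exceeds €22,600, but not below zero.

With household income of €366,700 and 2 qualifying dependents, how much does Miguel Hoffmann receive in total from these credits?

Dependent Care Credit: base = 2 × €450 = €900. €366,700 is below the €376,800 cutoff, so the full €900 applies.
Child Care Credit: €366,700 is at or below the €367,800 threshold, so the full €600 applies.
Apprenticeship Credit: 24% of the €344,100 excess over €22,600 is €82,584 ≥ base, so the credit is €0.
Total: €900 + €600 + €0 = €1,500.

€1,500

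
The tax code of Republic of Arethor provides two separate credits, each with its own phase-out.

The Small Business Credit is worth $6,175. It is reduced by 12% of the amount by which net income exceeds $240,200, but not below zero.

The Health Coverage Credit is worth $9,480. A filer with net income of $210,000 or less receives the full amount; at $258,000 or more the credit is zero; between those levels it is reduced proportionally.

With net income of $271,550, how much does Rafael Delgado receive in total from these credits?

Small Business Credit: 12% of the $31,350 excess over $240,200 is $3,762; credit = $6,175 − $3,762 = $2,413.
Health Coverage Credit: $271,550 is at or above $258,000, so the credit is $0.
Total: $2,413 + $0 = $2,413.

$2,413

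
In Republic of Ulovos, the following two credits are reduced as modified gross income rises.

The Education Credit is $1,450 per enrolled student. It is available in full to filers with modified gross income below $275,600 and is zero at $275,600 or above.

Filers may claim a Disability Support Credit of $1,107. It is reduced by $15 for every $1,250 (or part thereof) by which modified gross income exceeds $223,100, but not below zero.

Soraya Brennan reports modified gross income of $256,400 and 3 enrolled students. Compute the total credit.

$5,052

Education Credit: base = 3 × $1,450 = $4,350. $256,400 is below the $275,600 cutoff, so the full $4,350 applies.
Disability Support Credit: income exceeds $223,100 by $33,300, which is 27 full-or-partial $1,250 increments; reduction = 27 × $15 = $405, leaving $702.
Total: $4,350 + $702 = $5,052.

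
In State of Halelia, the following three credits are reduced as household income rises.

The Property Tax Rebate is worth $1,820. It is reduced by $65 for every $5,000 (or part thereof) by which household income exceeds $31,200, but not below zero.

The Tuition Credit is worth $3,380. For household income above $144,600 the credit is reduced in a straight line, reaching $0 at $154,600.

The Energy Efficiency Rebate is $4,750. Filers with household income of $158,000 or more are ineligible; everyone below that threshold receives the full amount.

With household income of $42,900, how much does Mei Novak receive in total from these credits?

$9,755

Property Tax Rebate: income exceeds $31,200 by $11,700, which is 3 full-or-partial $5,000 increments; reduction = 3 × $65 = $195, leaving $1,625.
Tuition Credit: $42,900 is at or below the $144,600 threshold, so the full $3,380 applies.
Energy Efficiency Rebate: $42,900 is below the $158,000 cutoff, so the full $4,750 applies.
Total: $1,625 + $3,380 + $4,750 = $9,755.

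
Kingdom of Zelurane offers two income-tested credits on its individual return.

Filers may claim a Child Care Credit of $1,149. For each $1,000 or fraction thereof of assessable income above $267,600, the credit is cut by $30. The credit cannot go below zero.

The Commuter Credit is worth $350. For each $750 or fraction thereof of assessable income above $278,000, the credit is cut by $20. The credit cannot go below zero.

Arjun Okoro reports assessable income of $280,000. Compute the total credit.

$1,049

Child Care Credit: income exceeds $267,600 by $12,400, which is 13 full-or-partial $1,000 increments; reduction = 13 × $30 = $390, leaving $759.
Commuter Credit: income exceeds $278,000 by $2,000, which is 3 full-or-partial $750 increments; reduction = 3 × $20 = $60, leaving $290.
Total: $759 + $290 = $1,049.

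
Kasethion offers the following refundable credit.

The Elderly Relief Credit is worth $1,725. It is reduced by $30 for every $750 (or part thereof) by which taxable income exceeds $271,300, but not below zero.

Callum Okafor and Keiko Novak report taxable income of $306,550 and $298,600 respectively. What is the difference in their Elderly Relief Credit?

Callum ($306,550): Elderly Relief Credit: income exceeds $271,300 by $35,250, which is 47 full-or-partial $750 increments; reduction = 47 × $30 = $1,410, leaving $315.
Keiko ($298,600): Elderly Relief Credit: income exceeds $271,300 by $27,300, which is 37 full-or-partial $750 increments; reduction = 37 × $30 = $1,110, leaving $615.
Difference: |$315 − $615| = $300.

$300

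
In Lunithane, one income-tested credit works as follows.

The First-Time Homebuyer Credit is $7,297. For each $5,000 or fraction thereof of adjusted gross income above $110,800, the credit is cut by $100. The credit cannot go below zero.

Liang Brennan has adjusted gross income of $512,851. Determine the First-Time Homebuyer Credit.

$0

First-Time Homebuyer Credit: income exceeds $110,800 by $402,051 → 81 increments × $100 = $8,100 ≥ base, so the credit is $0.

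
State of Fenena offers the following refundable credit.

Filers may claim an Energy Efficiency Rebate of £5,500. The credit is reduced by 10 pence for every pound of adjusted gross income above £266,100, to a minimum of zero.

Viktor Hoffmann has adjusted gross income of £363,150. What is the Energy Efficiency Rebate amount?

Energy Efficiency Rebate: 10% of the £97,050 excess over £266,100 is £9,705 ≥ base, so the credit is £0.

£0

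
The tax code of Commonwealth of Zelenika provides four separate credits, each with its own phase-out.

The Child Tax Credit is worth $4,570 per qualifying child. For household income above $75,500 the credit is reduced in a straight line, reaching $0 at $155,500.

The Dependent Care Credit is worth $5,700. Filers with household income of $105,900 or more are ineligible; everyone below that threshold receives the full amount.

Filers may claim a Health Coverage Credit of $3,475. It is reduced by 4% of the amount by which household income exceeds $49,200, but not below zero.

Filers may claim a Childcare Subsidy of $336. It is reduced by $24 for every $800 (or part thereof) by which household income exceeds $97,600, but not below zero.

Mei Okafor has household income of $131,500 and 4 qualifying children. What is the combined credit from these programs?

Child Tax Credit: base = 4 × $4,570 = $18,280. $131,500 is $56,000 into a $80,000 phase-out range, leaving 24,000/80,000 of the credit: $18,280 × 24,000/80,000 = $5,484.
Dependent Care Credit: $131,500 meets or exceeds the $105,900 cutoff, so the credit is $0.
Health Coverage Credit: 4% of the $82,300 excess over $49,200 is $3,292; credit = $3,475 − $3,292 = $183.
Childcare Subsidy: income exceeds $97,600 by $33,900 → 43 increments × $24 = $1,032 ≥ base, so the credit is $0.
Total: $5,484 + $0 + $183 + $0 = $5,667.

$5,667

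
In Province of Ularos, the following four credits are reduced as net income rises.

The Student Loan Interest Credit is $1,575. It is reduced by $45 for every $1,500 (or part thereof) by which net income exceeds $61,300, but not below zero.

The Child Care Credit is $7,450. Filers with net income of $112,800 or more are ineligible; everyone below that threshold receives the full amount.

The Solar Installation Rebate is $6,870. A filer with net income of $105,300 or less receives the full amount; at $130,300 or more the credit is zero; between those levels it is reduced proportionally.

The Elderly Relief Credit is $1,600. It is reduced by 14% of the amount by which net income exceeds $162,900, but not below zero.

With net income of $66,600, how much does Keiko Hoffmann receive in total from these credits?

Student Loan Interest Credit: income exceeds $61,300 by $5,300, which is 4 full-or-partial $1,500 increments; reduction = 4 × $45 = $180, leaving $1,395.
Child Care Credit: $66,600 is below the $112,800 cutoff, so the full $7,450 applies.
Solar Installation Rebate: $66,600 is at or below the $105,300 threshold, so the full $6,870 applies.
Elderly Relief Credit: $66,600 is at or below the $162,900 threshold, so the full $1,600 applies.
Total: $1,395 + $7,450 + $6,870 + $1,600 = $17,315.

$17,315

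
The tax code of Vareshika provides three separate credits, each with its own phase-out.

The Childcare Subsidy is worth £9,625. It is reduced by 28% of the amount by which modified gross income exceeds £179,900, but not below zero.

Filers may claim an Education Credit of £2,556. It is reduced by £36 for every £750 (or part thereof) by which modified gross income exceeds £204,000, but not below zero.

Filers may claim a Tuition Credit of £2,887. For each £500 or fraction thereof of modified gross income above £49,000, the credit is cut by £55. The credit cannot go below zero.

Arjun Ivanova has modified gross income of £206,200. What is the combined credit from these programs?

£4,709

Childcare Subsidy: 28% of the £26,300 excess over £179,900 is £7,364; credit = £9,625 − £7,364 = £2,261.
Education Credit: income exceeds £204,000 by £2,200, which is 3 full-or-partial £750 increments; reduction = 3 × £36 = £108, leaving £2,448.
Tuition Credit: income exceeds £49,000 by £157,200 → 315 increments × £55 = £17,325 ≥ base, so the credit is £0.
Total: £2,261 + £2,448 + £0 = £4,709.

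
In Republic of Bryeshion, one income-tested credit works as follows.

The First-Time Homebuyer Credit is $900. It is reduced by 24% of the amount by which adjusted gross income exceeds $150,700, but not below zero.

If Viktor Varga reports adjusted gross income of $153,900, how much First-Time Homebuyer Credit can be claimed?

First-Time Homebuyer Credit: 24% of the $3,200 excess over $150,700 is $768; credit = $900 − $768 = $132.

$132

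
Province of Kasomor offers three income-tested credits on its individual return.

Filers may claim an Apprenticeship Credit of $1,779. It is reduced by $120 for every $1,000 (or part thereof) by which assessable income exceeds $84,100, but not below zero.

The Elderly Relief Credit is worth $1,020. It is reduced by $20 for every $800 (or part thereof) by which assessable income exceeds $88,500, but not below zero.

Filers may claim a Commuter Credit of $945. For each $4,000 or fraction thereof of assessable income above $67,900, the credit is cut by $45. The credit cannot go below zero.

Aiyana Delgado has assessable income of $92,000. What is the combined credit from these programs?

Apprenticeship Credit: income exceeds $84,100 by $7,900, which is 8 full-or-partial $1,000 increments; reduction = 8 × $120 = $960, leaving $819.
Elderly Relief Credit: income exceeds $88,500 by $3,500, which is 5 full-or-partial $800 increments; reduction = 5 × $20 = $100, leaving $920.
Commuter Credit: income exceeds $67,900 by $24,100, which is 7 full-or-partial $4,000 increments; reduction = 7 × $45 = $315, leaving $630.
Total: $819 + $920 + $630 = $2,369.

$2,369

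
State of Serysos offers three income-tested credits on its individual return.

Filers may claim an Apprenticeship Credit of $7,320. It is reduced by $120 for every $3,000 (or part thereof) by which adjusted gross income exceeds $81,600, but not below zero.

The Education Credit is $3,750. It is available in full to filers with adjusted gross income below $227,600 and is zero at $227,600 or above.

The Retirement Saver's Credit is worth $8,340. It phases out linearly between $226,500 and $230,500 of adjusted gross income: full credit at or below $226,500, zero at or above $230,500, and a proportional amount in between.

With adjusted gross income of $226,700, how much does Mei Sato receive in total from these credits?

$13,113

Apprenticeship Credit: income exceeds $81,600 by $145,100, which is 49 full-or-partial $3,000 increments; reduction = 49 × $120 = $5,880, leaving $1,440.
Education Credit: $226,700 is below the $227,600 cutoff, so the full $3,750 applies.
Retirement Saver's Credit: $226,700 is $200 into a $4,000 phase-out range, leaving 3,800/4,000 of the credit: $8,340 × 3,800/4,000 = $7,923.
Total: $1,440 + $3,750 + $7,923 = $13,113.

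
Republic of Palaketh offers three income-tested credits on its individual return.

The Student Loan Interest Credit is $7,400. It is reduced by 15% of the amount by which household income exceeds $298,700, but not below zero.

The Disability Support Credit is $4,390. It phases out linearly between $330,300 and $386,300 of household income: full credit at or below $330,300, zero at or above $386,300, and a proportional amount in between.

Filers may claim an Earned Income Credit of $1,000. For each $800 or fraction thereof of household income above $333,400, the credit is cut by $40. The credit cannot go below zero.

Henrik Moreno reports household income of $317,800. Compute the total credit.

$9,925

Student Loan Interest Credit: 15% of the $19,100 excess over $298,700 is $2,865; credit = $7,400 − $2,865 = $4,535.
Disability Support Credit: $317,800 is at or below the $330,300 threshold, so the full $4,390 applies.
Earned Income Credit: $317,800 is at or below the $333,400 threshold, so the full $1,000 applies.
Total: $4,535 + $4,390 + $1,000 = $9,925.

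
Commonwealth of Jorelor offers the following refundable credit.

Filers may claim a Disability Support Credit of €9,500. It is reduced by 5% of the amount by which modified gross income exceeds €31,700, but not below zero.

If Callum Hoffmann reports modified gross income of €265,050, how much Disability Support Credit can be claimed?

Disability Support Credit: 5% of the €233,350 excess over €31,700 is €11,667.50 ≥ base, so the credit is €0.

€0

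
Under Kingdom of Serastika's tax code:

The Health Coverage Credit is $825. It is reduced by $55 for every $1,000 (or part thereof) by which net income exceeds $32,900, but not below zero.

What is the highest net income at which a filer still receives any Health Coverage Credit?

After 14 increments the reduction is 14 × $55 = $770, leaving $55; one more increment wipes it out. Increment 14 ends at excess 14 × $1,000 = $14,000, so the highest qualifying income is $32,900 + $14,000 = $46,900.

$46,900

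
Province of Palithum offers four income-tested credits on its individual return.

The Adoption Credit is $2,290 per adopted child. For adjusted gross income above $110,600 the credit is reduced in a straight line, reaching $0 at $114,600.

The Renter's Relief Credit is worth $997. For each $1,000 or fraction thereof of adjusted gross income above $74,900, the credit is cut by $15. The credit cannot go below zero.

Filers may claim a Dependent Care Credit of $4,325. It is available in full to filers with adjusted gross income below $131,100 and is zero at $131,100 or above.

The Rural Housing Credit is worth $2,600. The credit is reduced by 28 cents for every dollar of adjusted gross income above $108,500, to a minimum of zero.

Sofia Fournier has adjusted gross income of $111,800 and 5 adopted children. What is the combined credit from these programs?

Adoption Credit: base = 5 × $2,290 = $11,450. $111,800 is $1,200 into a $4,000 phase-out range, leaving 2,800/4,000 of the credit: $11,450 × 2,800/4,000 = $8,015.
Renter's Relief Credit: income exceeds $74,900 by $36,900, which is 37 full-or-partial $1,000 increments; reduction = 37 × $15 = $555, leaving $442.
Dependent Care Credit: $111,800 is below the $131,100 cutoff, so the full $4,325 applies.
Rural Housing Credit: 28% of the $3,300 excess over $108,500 is $924; credit = $2,600 − $924 = $1,676.
Total: $8,015 + $442 + $4,325 + $1,676 = $14,458.

$14,458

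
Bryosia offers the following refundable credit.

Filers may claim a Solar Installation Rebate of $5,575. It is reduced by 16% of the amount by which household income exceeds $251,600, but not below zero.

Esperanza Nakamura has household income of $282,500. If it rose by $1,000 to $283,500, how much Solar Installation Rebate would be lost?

$160

At $282,500 — 16% of the $30,900 excess over $251,600 is $4,944; credit = $5,575 − $4,944 = $631.
At $283,500 — 16% of the $31,900 excess over $251,600 is $5,104; credit = $5,575 − $5,104 = $471.
Lost: $631 − $471 = $160.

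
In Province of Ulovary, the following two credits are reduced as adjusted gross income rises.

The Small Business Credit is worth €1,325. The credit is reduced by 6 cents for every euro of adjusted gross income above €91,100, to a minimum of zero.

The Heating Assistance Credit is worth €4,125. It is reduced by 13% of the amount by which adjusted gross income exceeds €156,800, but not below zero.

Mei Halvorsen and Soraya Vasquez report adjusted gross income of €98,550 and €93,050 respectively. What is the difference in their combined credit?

€330

Mei (€98,550): Small Business Credit: 6% of the €7,450 excess over €91,100 is €447; credit = €1,325 − €447 = €878. Heating Assistance Credit: €98,550 is at or below the €156,800 threshold, so the full €4,125 applies. total €878 + €4,125 = €5,003
Soraya (€93,050): Small Business Credit: 6% of the €1,950 excess over €91,100 is €117; credit = €1,325 − €117 = €1,208. Heating Assistance Credit: €93,050 is at or below the €156,800 threshold, so the full €4,125 applies. total €1,208 + €4,125 = €5,333
Difference: |€5,003 − €5,333| = €330.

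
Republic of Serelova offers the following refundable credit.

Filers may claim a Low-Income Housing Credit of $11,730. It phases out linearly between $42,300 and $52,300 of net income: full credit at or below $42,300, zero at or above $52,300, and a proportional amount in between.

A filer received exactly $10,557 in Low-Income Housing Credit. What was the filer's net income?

$43,300

$10,557 is 10,557/11,730 of the full $11,730, so 1,173/11,730 of the $10,000 range has been used: income = $42,300 + $10,000 × 1,173/11,730 = $43,300.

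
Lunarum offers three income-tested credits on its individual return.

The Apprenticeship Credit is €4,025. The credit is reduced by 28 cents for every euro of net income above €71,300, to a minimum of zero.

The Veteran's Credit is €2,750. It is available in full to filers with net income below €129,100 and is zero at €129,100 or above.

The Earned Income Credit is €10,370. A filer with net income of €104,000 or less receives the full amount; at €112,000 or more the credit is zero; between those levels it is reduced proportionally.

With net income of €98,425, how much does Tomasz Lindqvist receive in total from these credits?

€13,120

Apprenticeship Credit: 28% of the €27,125 excess over €71,300 is €7,595 ≥ base, so the credit is €0.
Veteran's Credit: €98,425 is below the €129,100 cutoff, so the full €2,750 applies.
Earned Income Credit: €98,425 is at or below the €104,000 threshold, so the full €10,370 applies.
Total: €0 + €2,750 + €10,370 = €13,120.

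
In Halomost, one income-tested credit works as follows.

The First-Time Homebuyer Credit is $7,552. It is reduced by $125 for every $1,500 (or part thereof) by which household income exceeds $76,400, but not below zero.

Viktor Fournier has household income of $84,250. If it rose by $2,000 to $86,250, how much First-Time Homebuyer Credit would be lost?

$125

At $84,250 — income exceeds $76,400 by $7,850, which is 6 full-or-partial $1,500 increments; reduction = 6 × $125 = $750, leaving $6,802.
At $86,250 — income exceeds $76,400 by $9,850, which is 7 full-or-partial $1,500 increments; reduction = 7 × $125 = $875, leaving $6,677.
Lost: $6,802 − $6,677 = $125.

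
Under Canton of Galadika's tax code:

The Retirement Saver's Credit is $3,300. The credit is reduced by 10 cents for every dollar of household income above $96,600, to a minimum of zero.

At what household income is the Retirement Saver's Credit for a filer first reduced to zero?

$129,600

The credit falls by 10% of each dollar above $96,600, so it reaches zero when the excess is $3,300 / 10% = $33,000: income = $96,600 + $33,000 = $129,600.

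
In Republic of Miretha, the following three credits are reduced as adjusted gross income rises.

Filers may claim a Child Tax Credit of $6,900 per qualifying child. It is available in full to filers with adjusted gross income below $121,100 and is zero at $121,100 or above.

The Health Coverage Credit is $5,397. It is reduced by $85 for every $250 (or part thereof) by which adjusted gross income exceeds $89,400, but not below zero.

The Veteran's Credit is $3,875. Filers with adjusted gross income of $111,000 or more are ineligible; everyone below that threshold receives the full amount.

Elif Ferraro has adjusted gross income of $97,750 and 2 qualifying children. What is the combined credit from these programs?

Child Tax Credit: base = 2 × $6,900 = $13,800. $97,750 is below the $121,100 cutoff, so the full $13,800 applies.
Health Coverage Credit: income exceeds $89,400 by $8,350, which is 34 full-or-partial $250 increments; reduction = 34 × $85 = $2,890, leaving $2,507.
Veteran's Credit: $97,750 is below the $111,000 cutoff, so the full $3,875 applies.
Total: $13,800 + $2,507 + $3,875 = $20,182.

$20,182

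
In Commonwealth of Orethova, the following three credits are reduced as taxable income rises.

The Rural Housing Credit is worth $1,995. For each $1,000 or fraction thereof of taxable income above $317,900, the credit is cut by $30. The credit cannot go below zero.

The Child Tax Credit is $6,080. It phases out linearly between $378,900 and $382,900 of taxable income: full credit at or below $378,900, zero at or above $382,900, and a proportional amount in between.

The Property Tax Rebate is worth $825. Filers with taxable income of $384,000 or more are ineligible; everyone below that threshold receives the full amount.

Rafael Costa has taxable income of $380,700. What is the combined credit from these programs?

$4,274

Rural Housing Credit: income exceeds $317,900 by $62,800, which is 63 full-or-partial $1,000 increments; reduction = 63 × $30 = $1,890, leaving $105.
Child Tax Credit: $380,700 is $1,800 into a $4,000 phase-out range, leaving 2,200/4,000 of the credit: $6,080 × 2,200/4,000 = $3,344.
Property Tax Rebate: $380,700 is below the $384,000 cutoff, so the full $825 applies.
Total: $105 + $3,344 + $825 = $4,274.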